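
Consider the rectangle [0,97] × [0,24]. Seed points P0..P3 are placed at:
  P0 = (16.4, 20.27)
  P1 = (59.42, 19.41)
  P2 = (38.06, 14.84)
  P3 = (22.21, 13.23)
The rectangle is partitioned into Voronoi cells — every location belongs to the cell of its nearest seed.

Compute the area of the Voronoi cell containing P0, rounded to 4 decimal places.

Area of P0's cell: 325.5910

1. box [0,97]×[0,24]: [(0, 0) (97, 0) (97, 24) (0, 24)]
2. ⊥bis P0·P1 via (37.91,19.84): [(0, 0) (37.5134, 0) (37.9932, 24) (0, 24)]  |A|=906.0785
3. ⊥bis P0·P2 via (27.23,17.555): [(0, 0) (22.8291, 0) (28.8457, 24) (0, 24)]  |A|=620.0977
4. ⊥bis P0·P3 via (19.305,16.75): [(0, 0.8179) (28.0899, 24) (0, 24)]  |A|=325.591
5. canonical 3-gon: [(0, 0.8179) (28.0899, 24) (0, 24)]
6. shoelace: 325.591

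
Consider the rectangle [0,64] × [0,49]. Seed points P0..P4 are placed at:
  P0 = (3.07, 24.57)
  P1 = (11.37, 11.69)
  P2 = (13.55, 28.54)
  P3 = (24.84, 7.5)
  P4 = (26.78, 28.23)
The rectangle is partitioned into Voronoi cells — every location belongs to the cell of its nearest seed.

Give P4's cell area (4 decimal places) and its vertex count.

Area of P4's cell: 1427.4184 (5 vertices)

1. box [0,64]×[0,49]: [(0, 0) (64, 0) (64, 49) (0, 49)]
2. ⊥bis P4·P0 via (14.925,26.4): [(19.0002, 0) (64, 0) (64, 49) (11.4363, 49)]  |A|=2390.3036
3. ⊥bis P4·P1 via (19.075,19.96): [(15.389, 23.3942) (40.4986, 0) (64, 0) (64, 49) (11.4363, 49)]  |A|=2138.8348
4. ⊥bis P4·P2 via (20.165,28.385): [(19.9485, 19.1462) (40.4986, 0) (64, 0) (64, 49) (20.648, 49)]  |A|=1951.3528
5. ⊥bis P4·P3 via (25.81,17.865): [(19.9485, 19.1462) (20.8227, 18.3317) (64, 14.291) (64, 49) (20.648, 49)]  |A|=1427.4184
6. canonical 5-gon: [(19.9485, 19.1462) (20.8227, 18.3317) (64, 14.291) (64, 49) (20.648, 49)]
7. shoelace: 1427.4184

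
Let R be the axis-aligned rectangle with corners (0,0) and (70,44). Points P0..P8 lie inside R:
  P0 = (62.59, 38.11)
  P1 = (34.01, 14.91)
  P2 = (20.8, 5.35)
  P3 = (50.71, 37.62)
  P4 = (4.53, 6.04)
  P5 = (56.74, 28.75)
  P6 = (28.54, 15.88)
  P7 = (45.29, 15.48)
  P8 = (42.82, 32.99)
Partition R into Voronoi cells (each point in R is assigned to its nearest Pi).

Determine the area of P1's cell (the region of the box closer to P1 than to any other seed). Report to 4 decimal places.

Area of P1's cell: 204.6673

1. box [0,70]×[0,44]: [(0, 0) (70, 0) (70, 44) (0, 44)]
2. ⊥bis P1·P0 via (48.3,26.51): [(0, 0) (69.8197, 0) (34.1024, 44) (0, 44)]  |A|=2286.285
3. ⊥bis P1·P2 via (27.405,10.13): [(34.736, 0) (69.8197, 0) (34.1024, 44) (2.8935, 44)]  |A|=1458.4359
4. ⊥bis P1·P3 via (42.36,26.265): [(34.736, 0) (69.8197, 0) (57.5904, 15.0652) (18.2425, 44) (2.8935, 44)]  |A|=1228.985
5. ⊥bis P1·P4 via (19.27,10.475): [(13.6586, 29.1247) (34.736, 0) (69.8197, 0) (57.5904, 15.0652) (18.2425, 44) (9.1829, 44)]  |A|=1182.2063
6. ⊥bis P1·P5 via (45.375,21.83): [(13.6586, 29.1247) (34.736, 0) (58.667, 0) (42.9296, 25.8461) (18.2425, 44) (9.1829, 44)]  |A|=993.5677
7. ⊥bis P1·P6 via (31.275,15.395): [(29.7634, 6.8711) (34.736, 0) (58.667, 0) (42.9296, 25.8461) (34.259, 32.2222)]  |A|=525.909
8. ⊥bis P1·P7 via (39.65,15.195): [(29.7634, 6.8711) (34.736, 0) (40.4178, 0) (38.9644, 28.762) (34.259, 32.2222)]  |A|=235.1693
9. ⊥bis P1·P8 via (38.415,23.95): [(33.2393, 26.472) (29.7634, 6.8711) (34.736, 0) (40.4178, 0) (39.2276, 23.554)]  |A|=204.6673
10. canonical 5-gon: [(33.2393, 26.472) (29.7634, 6.8711) (34.736, 0) (40.4178, 0) (39.2276, 23.554)]
11. shoelace: 204.6673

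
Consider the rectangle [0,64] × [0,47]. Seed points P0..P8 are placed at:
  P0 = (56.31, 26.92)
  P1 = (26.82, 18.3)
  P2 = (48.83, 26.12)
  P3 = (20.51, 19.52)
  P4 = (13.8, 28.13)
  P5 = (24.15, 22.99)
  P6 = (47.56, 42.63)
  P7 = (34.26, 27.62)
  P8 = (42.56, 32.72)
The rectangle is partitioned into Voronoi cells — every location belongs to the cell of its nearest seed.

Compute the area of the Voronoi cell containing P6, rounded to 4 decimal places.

Area of P6's cell: 268.4639

1. box [0,64]×[0,47]: [(0, 0) (64, 0) (64, 47) (0, 47)]
2. ⊥bis P6·P0 via (51.935,34.775): [(0, 5.8488) (64, 41.4948) (64, 47) (0, 47)]  |A|=1493.0047
3. ⊥bis P6·P1 via (37.19,30.465): [(39.9589, 28.1047) (64, 41.4948) (64, 47) (17.7929, 47)]  |A|=502.7246
4. ⊥bis P6·P2 via (48.195,34.375): [(33.8937, 33.2749) (51.701, 34.6447) (64, 41.4948) (64, 47) (17.7929, 47)]  |A|=452.5365
5. ⊥bis P6·P3 via (34.035,31.075): [(27.4967, 38.728) (33.8937, 33.2749) (51.701, 34.6447) (64, 41.4948) (64, 47) (20.4296, 47)]  |A|=441.6311
6. ⊥bis P6·P4 via (30.68,35.38): [(30.2501, 36.3809) (33.8937, 33.2749) (51.701, 34.6447) (64, 41.4948) (64, 47) (25.6892, 47)]  |A|=410.6105
7. ⊥bis P6·P5 via (35.855,32.81): [(27.5133, 42.7529) (35.3697, 33.3884) (51.701, 34.6447) (64, 41.4948) (64, 47) (25.6892, 47)]  |A|=395.8952
8. ⊥bis P6·P7 via (40.91,35.125): [(42.2707, 33.9193) (51.701, 34.6447) (64, 41.4948) (64, 47) (27.5082, 47)]  |A|=326.3194
9. ⊥bis P6·P8 via (45.06,37.675): [(28.7385, 45.9099) (51.1501, 34.6023) (51.701, 34.6447) (64, 41.4948) (64, 47) (27.5082, 47)]  |A|=268.4639
10. canonical 6-gon: [(28.7385, 45.9099) (51.1501, 34.6023) (51.701, 34.6447) (64, 41.4948) (64, 47) (27.5082, 47)]
11. shoelace: 268.4639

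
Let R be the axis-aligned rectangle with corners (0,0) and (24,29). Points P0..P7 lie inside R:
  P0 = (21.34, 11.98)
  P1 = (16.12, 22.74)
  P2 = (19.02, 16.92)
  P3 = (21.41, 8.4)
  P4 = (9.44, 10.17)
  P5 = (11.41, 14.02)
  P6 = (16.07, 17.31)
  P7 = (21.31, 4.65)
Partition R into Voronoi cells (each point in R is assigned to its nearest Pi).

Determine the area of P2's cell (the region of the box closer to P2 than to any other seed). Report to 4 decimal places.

Area of P2's cell: 43.7888

1. box [0,24]×[0,29]: [(0, 0) (24, 0) (24, 29) (0, 29)]
2. ⊥bis P2·P0 via (20.18,14.45): [(0, 4.9728) (24, 16.244) (24, 29) (0, 29)]  |A|=441.3989
3. ⊥bis P2·P1 via (17.57,19.83): [(0, 11.0752) (0, 4.9728) (24, 16.244) (24, 23.034)]  |A|=154.7086
4. ⊥bis P2·P3 via (20.215,12.66): [(0, 11.0752) (0, 6.9894) (10.6632, 9.9806) (24, 16.244) (24, 23.034)]  |A|=143.9569
5. ⊥bis P2·P4 via (14.23,13.545): [(11.8203, 16.965) (15.2302, 12.1254) (24, 16.244) (24, 23.034)]  |A|=69.593
6. ⊥bis P2·P5 via (15.215,15.47): [(14.1945, 18.148) (16.2984, 12.6271) (24, 16.244) (24, 23.034)]  |A|=58.3546
7. ⊥bis P2·P6 via (17.545,17.115): [(17.9275, 20.0081) (16.9949, 12.9542) (24, 16.244) (24, 23.034)]  |A|=43.7888
8. ⊥bis P2·P7 via (20.165,10.785): [(17.9275, 20.0081) (16.9949, 12.9542) (24, 16.244) (24, 23.034)]  |A|=43.7888
9. canonical 4-gon: [(17.9275, 20.0081) (16.9949, 12.9542) (24, 16.244) (24, 23.034)]
10. shoelace: 43.7888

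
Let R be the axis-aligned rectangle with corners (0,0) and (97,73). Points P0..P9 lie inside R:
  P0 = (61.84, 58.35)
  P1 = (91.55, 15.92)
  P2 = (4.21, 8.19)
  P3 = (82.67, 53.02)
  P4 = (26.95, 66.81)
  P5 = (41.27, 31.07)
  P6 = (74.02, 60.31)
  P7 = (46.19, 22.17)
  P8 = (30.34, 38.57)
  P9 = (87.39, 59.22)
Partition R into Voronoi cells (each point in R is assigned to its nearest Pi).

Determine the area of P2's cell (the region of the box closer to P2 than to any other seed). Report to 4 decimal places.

Area of P2's cell: 728.2405

1. box [0,97]×[0,73]: [(0, 0) (97, 0) (97, 73) (0, 73)]
2. ⊥bis P2·P0 via (33.025,33.27): [(0, 71.2132) (0, 0) (61.9825, 0)]  |A|=2206.9875
3. ⊥bis P2·P1 via (47.88,12.055): [(47.4714, 16.6722) (0, 71.2132) (0, 0) (48.9469, 0)]  |A|=2098.321
4. ⊥bis P2·P3 via (43.44,30.605): [(47.4714, 16.6722) (0, 71.2132) (0, 0) (48.9469, 0)]  |A|=2098.321
5. ⊥bis P2·P4 via (15.58,37.5): [(47.4714, 16.6722) (36.3592, 29.4393) (0, 43.5438) (0, 0) (48.9469, 0)]  |A|=1595.3034
6. ⊥bis P2·P5 via (22.74,19.63): [(10.488, 39.4753) (0, 43.5438) (0, 0) (34.8591, 0)]  |A|=916.3801
7. ⊥bis P2·P6 via (39.115,34.25): [(10.488, 39.4753) (0, 43.5438) (0, 0) (34.8591, 0)]  |A|=916.3801
8. ⊥bis P2·P7 via (25.2,15.18): [(24.8635, 16.1904) (10.488, 39.4753) (0, 43.5438) (0, 0) (30.2552, 0)]  |A|=879.1103
9. ⊥bis P2·P8 via (17.275,23.38): [(24.8635, 16.1904) (23.9912, 17.6034) (0, 38.2383) (0, 0) (30.2552, 0)]  |A|=728.2405
10. ⊥bis P2·P9 via (45.8,33.705): [(24.8635, 16.1904) (23.9912, 17.6034) (0, 38.2383) (0, 0) (30.2552, 0)]  |A|=728.2405
11. canonical 5-gon: [(24.8635, 16.1904) (23.9912, 17.6034) (0, 38.2383) (0, 0) (30.2552, 0)]
12. shoelace: 728.2405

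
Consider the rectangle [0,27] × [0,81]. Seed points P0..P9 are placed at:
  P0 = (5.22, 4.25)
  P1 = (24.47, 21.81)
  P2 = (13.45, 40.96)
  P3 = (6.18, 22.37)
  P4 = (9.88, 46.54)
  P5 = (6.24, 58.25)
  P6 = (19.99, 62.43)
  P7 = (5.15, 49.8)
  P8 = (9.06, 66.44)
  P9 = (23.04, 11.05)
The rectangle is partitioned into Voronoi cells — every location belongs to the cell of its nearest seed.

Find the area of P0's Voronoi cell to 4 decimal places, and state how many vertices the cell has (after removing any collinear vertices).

1. box [0,27]×[0,81]: [(0, 0) (27, 0) (27, 81) (0, 81)]
2. ⊥bis P0·P1 via (14.845,13.03): [(0, 29.3037) (0, 0) (26.7311, 0)]  |A|=391.6597
3. ⊥bis P0·P2 via (9.335,22.605): [(5.2817, 23.5137) (0, 24.6978) (0, 0) (26.7311, 0)]  |A|=379.4962
4. ⊥bis P0·P3 via (5.7,13.31): [(15.041, 12.8151) (0, 13.612) (0, 0) (26.7311, 0)]  |A|=273.6499
5. ⊥bis P0·P4 via (7.55,25.395): [(15.041, 12.8151) (0, 13.612) (0, 0) (26.7311, 0)]  |A|=273.6499
6. ⊥bis P0·P5 via (5.73,31.25): [(15.041, 12.8151) (0, 13.612) (0, 0) (26.7311, 0)]  |A|=273.6499
7. ⊥bis P0·P6 via (12.605,33.34): [(15.041, 12.8151) (0, 13.612) (0, 0) (26.7311, 0)]  |A|=273.6499
8. ⊥bis P0·P7 via (5.185,27.025): [(15.041, 12.8151) (0, 13.612) (0, 0) (26.7311, 0)]  |A|=273.6499
9. ⊥bis P0·P8 via (7.14,35.345): [(15.041, 12.8151) (0, 13.612) (0, 0) (26.7311, 0)]  |A|=273.6499
10. ⊥bis P0·P9 via (14.13,7.65): [(12.0996, 12.971) (0, 13.612) (0, 0) (17.0492, 0)]  |A|=192.9216
11. canonical 4-gon: [(12.0996, 12.971) (0, 13.612) (0, 0) (17.0492, 0)]
12. shoelace: 192.9216

Area of P0's cell: 192.9216 (4 vertices)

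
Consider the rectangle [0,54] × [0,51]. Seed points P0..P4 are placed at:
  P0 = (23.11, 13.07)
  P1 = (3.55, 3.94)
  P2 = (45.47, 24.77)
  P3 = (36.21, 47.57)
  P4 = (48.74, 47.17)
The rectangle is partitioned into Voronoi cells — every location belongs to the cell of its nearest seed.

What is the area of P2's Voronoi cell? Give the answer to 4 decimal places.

1. box [0,54]×[0,51]: [(0, 0) (54, 0) (54, 51) (0, 51)]
2. ⊥bis P2·P0 via (34.29,18.92): [(44.19, 0) (54, 0) (54, 51) (17.504, 51)]  |A|=1180.8042
3. ⊥bis P2·P1 via (24.51,14.355): [(44.19, 0) (54, 0) (54, 51) (17.504, 51)]  |A|=1180.8042
4. ⊥bis P2·P3 via (40.84,36.17): [(27.9938, 30.9527) (44.19, 0) (54, 0) (54, 41.5148)]  |A|=691.6431
5. ⊥bis P2·P4 via (47.105,35.97): [(42.1342, 36.6956) (27.9938, 30.9527) (44.19, 0) (54, 0) (54, 34.9635)]  |A|=652.7747
6. canonical 5-gon: [(42.1342, 36.6956) (27.9938, 30.9527) (44.19, 0) (54, 0) (54, 34.9635)]
7. shoelace: 652.7747

Area of P2's cell: 652.7747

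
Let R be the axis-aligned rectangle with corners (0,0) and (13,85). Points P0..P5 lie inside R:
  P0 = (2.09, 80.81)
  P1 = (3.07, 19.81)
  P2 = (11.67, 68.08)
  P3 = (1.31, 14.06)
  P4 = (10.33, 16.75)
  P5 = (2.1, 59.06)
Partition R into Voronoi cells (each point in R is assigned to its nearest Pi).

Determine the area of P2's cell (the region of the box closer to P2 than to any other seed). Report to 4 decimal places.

Area of P2's cell: 133.0595

1. box [0,13]×[0,85]: [(0, 0) (13, 0) (13, 85) (0, 85)]
2. ⊥bis P2·P0 via (6.88,74.445): [(0, 69.2674) (0, 0) (13, 0) (13, 79.0506)]  |A|=964.0674
3. ⊥bis P2·P1 via (7.37,43.945): [(0, 69.2674) (0, 45.2581) (13, 42.9419) (13, 79.0506)]  |A|=390.7673
4. ⊥bis P2·P3 via (6.49,41.07): [(0, 69.2674) (0, 45.2581) (13, 42.9419) (13, 79.0506)]  |A|=390.7673
5. ⊥bis P2·P4 via (11,42.415): [(0, 69.2674) (0, 45.2581) (13, 42.9419) (13, 79.0506)]  |A|=390.7673
6. ⊥bis P2·P5 via (6.885,63.57): [(0.8863, 69.9344) (13, 57.0821) (13, 79.0506)]  |A|=133.0595
7. canonical 3-gon: [(0.8863, 69.9344) (13, 57.0821) (13, 79.0506)]
8. shoelace: 133.0595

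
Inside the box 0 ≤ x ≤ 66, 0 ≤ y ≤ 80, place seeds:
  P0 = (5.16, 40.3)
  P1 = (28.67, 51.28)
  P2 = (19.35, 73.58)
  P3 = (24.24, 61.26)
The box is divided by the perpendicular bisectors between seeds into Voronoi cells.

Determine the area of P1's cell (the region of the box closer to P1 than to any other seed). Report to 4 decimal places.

Area of P1's cell: 2606.8129

1. box [0,66]×[0,80]: [(0, 0) (66, 0) (66, 80) (0, 80)]
2. ⊥bis P1·P0 via (16.915,45.79): [(38.3005, 0) (66, 0) (66, 80) (0.9377, 80)]  |A|=3710.4692
3. ⊥bis P1·P2 via (24.01,62.43): [(11.5714, 57.2315) (38.3005, 0) (66, 0) (66, 79.9792)]  |A|=2969.2162
4. ⊥bis P1·P3 via (26.455,56.27): [(14.4991, 50.9629) (38.3005, 0) (66, 0) (66, 73.8235)]  |A|=2606.8129
5. canonical 4-gon: [(14.4991, 50.9629) (38.3005, 0) (66, 0) (66, 73.8235)]
6. shoelace: 2606.8129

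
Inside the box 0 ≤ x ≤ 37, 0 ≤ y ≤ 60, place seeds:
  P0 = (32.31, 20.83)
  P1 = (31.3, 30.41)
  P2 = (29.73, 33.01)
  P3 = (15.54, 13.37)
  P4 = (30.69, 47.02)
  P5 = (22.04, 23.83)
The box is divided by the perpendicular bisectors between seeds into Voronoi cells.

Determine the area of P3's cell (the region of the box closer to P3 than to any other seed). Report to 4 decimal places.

Area of P3's cell: 610.6710

1. box [0,37]×[0,60]: [(0, 0) (37, 0) (37, 60) (0, 60)]
2. ⊥bis P3·P0 via (23.925,17.1): [(0, 0) (31.5318, 0) (4.8413, 60) (0, 60)]  |A|=1091.1923
3. ⊥bis P3·P1 via (23.42,21.89): [(0, 43.5508) (0, 0) (31.5318, 0) (20.6577, 24.4448)]  |A|=835.2238
4. ⊥bis P3·P2 via (22.635,23.19): [(19.7989, 25.2391) (0, 39.5439) (0, 0) (31.5318, 0) (20.6577, 24.4448)]  |A|=795.5582
5. ⊥bis P3·P4 via (23.115,30.195): [(19.7989, 25.2391) (0, 39.5439) (0, 0) (31.5318, 0) (20.6577, 24.4448)]  |A|=795.5582
6. ⊥bis P3·P5 via (18.79,18.6): [(0, 30.2764) (0, 0) (31.5318, 0) (24.9646, 14.763)]  |A|=610.671
7. canonical 4-gon: [(0, 30.2764) (0, 0) (31.5318, 0) (24.9646, 14.763)]
8. shoelace: 610.671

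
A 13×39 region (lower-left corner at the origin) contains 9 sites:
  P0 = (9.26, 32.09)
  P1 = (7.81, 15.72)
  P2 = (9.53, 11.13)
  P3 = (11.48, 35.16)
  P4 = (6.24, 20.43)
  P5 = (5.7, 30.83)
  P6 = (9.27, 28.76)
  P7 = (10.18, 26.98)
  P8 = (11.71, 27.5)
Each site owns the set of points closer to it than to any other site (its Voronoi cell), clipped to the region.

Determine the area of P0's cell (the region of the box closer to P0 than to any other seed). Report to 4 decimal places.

1. box [0,13]×[0,39]: [(0, 0) (13, 0) (13, 39) (0, 39)]
2. ⊥bis P0·P1 via (8.535,23.905): [(0, 24.661) (13, 23.5095) (13, 39) (0, 39)]  |A|=193.8917
3. ⊥bis P0·P2 via (9.395,21.61): [(0, 24.661) (13, 23.5095) (13, 39) (0, 39)]  |A|=193.8917
4. ⊥bis P0·P3 via (10.37,33.625): [(0, 24.661) (13, 23.5095) (13, 31.7232) (2.937, 39) (0, 39)]  |A|=157.2784
5. ⊥bis P0·P4 via (7.75,26.26): [(0, 28.2673) (13, 24.9002) (13, 31.7232) (2.937, 39) (0, 39)]  |A|=124.7978
6. ⊥bis P0·P5 via (7.48,31.46): [(9.4789, 25.8122) (13, 24.9002) (13, 31.7232) (5.4561, 37.1784)]  |A|=43.9121
7. ⊥bis P0·P6 via (9.265,30.425): [(7.8478, 30.4207) (13, 30.4362) (13, 31.7232) (5.4561, 37.1784)]  |A|=22.2812
8. ⊥bis P0·P7 via (9.72,29.535): [(7.8478, 30.4207) (13, 30.4362) (13, 31.7232) (5.4561, 37.1784)]  |A|=22.2812
9. ⊥bis P0·P8 via (10.485,29.795): [(7.8478, 30.4207) (11.6789, 30.4322) (13, 31.1374) (13, 31.7232) (5.4561, 37.1784)]  |A|=21.818
10. canonical 5-gon: [(7.8478, 30.4207) (11.6789, 30.4322) (13, 31.1374) (13, 31.7232) (5.4561, 37.1784)]
11. shoelace: 21.818

Area of P0's cell: 21.8180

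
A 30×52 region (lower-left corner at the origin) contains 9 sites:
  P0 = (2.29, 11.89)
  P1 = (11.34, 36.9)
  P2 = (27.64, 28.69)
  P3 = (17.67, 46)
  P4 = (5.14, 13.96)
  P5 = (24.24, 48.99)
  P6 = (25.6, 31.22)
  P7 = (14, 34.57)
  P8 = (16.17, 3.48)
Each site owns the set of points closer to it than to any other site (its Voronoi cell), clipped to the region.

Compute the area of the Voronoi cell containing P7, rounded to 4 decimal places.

1. box [0,30]×[0,52]: [(0, 0) (30, 0) (30, 52) (0, 52)]
2. ⊥bis P7·P0 via (8.145,23.23): [(0, 27.4354) (30, 11.946) (30, 52) (0, 52)]  |A|=969.28
3. ⊥bis P7·P1 via (12.67,35.735): [(3.7184, 25.5155) (30, 11.946) (30, 52) (26.9172, 52)]  |A|=567.1665
4. ⊥bis P7·P2 via (20.82,31.63): [(3.7184, 25.5155) (15.5506, 19.4064) (29.6012, 52) (26.9172, 52)]  |A|=271.2887
5. ⊥bis P7·P3 via (15.835,40.285): [(16.4754, 40.0794) (3.7184, 25.5155) (15.5506, 19.4064) (23.4913, 37.8267)]  |A|=198.6899
6. ⊥bis P7·P4 via (9.57,24.265): [(16.4754, 40.0794) (4.5233, 26.4345) (16.3826, 21.3364) (23.4913, 37.8267)]  |A|=177.2296
7. ⊥bis P7·P5 via (19.12,41.78): [(16.4754, 40.0794) (4.5233, 26.4345) (16.3826, 21.3364) (23.4913, 37.8267)]  |A|=177.2296
8. ⊥bis P7·P6 via (19.8,32.895): [(21.4166, 38.4928) (16.4754, 40.0794) (4.5233, 26.4345) (16.3826, 21.3364) (16.6231, 21.8942)]  |A|=158.4146
9. ⊥bis P7·P8 via (15.085,19.025): [(21.4166, 38.4928) (16.4754, 40.0794) (4.5233, 26.4345) (16.3826, 21.3364) (16.6231, 21.8942)]  |A|=158.4146
10. canonical 5-gon: [(21.4166, 38.4928) (16.4754, 40.0794) (4.5233, 26.4345) (16.3826, 21.3364) (16.6231, 21.8942)]
11. shoelace: 158.4146

Area of P7's cell: 158.4146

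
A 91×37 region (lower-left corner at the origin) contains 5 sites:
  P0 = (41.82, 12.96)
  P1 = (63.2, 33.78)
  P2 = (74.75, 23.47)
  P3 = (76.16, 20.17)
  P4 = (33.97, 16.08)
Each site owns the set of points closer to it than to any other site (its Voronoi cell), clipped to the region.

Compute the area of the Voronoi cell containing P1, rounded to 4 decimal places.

Area of P1's cell: 365.3459

1. box [0,91]×[0,37]: [(0, 0) (91, 0) (91, 37) (0, 37)]
2. ⊥bis P1·P0 via (52.51,23.37): [(75.2679, 0) (91, 0) (91, 37) (39.237, 37)]  |A|=1248.6597
3. ⊥bis P1·P2 via (68.975,28.625): [(58.6531, 17.0617) (76.4509, 37) (39.237, 37)]  |A|=370.9911
4. ⊥bis P1·P3 via (69.68,26.975): [(58.6531, 17.0617) (76.4509, 37) (39.237, 37)]  |A|=370.9911
5. ⊥bis P1·P4 via (48.585,24.93): [(44.629, 31.463) (58.6531, 17.0617) (76.4509, 37) (41.2761, 37)]  |A|=365.3459
6. canonical 4-gon: [(44.629, 31.463) (58.6531, 17.0617) (76.4509, 37) (41.2761, 37)]
7. shoelace: 365.3459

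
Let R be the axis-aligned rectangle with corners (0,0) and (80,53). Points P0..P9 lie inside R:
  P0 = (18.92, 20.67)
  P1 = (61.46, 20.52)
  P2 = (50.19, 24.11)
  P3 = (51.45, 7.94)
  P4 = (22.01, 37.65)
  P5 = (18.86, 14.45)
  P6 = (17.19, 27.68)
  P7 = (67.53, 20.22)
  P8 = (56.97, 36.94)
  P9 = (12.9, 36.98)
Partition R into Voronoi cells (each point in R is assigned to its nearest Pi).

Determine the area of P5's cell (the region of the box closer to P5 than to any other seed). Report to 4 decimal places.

Area of P5's cell: 607.4576

1. box [0,80]×[0,53]: [(0, 0) (80, 0) (80, 53) (0, 53)]
2. ⊥bis P5·P0 via (18.89,17.56): [(0, 17.7422) (0, 0) (80, 0) (80, 16.9705)]  |A|=1388.5093
3. ⊥bis P5·P1 via (40.16,17.485): [(40.1786, 17.3546) (0, 17.7422) (0, 0) (42.6514, 0)]  |A|=726.5285
4. ⊥bis P5·P2 via (34.525,19.28): [(35.1036, 17.4036) (0, 17.7422) (0, 0) (40.4696, 0)]  |A|=663.5659
5. ⊥bis P5·P3 via (35.155,11.195): [(35.8874, 14.8614) (35.1036, 17.4036) (0, 17.7422) (0, 0) (32.9187, 0)]  |A|=607.4576
6. ⊥bis P5·P4 via (20.435,26.05): [(35.8874, 14.8614) (35.1036, 17.4036) (0, 17.7422) (0, 0) (32.9187, 0)]  |A|=607.4576
7. ⊥bis P5·P6 via (18.025,21.065): [(35.8874, 14.8614) (35.1036, 17.4036) (0, 17.7422) (0, 0) (32.9187, 0)]  |A|=607.4576
8. ⊥bis P5·P7 via (43.195,17.335): [(35.8874, 14.8614) (35.1036, 17.4036) (0, 17.7422) (0, 0) (32.9187, 0)]  |A|=607.4576
9. ⊥bis P5·P8 via (37.915,25.695): [(35.8874, 14.8614) (35.1036, 17.4036) (0, 17.7422) (0, 0) (32.9187, 0)]  |A|=607.4576
10. ⊥bis P5·P9 via (15.88,25.715): [(35.8874, 14.8614) (35.1036, 17.4036) (0, 17.7422) (0, 0) (32.9187, 0)]  |A|=607.4576
11. canonical 5-gon: [(35.8874, 14.8614) (35.1036, 17.4036) (0, 17.7422) (0, 0) (32.9187, 0)]
12. shoelace: 607.4576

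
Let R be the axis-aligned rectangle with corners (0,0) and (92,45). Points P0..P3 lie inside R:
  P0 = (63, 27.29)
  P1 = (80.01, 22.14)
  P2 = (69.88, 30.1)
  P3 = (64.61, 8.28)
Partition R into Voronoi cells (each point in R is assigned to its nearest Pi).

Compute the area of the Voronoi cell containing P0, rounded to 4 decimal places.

Area of P0's cell: 1947.6523

1. box [0,92]×[0,45]: [(0, 0) (92, 0) (92, 45) (0, 45)]
2. ⊥bis P0·P1 via (71.505,24.715): [(0, 0) (64.0222, 0) (77.6465, 45) (0, 45)]  |A|=3187.5471
3. ⊥bis P0·P2 via (66.44,28.695): [(0, 0) (64.0222, 0) (70.0408, 19.8788) (59.7805, 45) (0, 45)]  |A|=2963.1397
4. ⊥bis P0·P3 via (63.805,17.785): [(0, 12.3812) (69.5543, 18.2719) (70.0408, 19.8788) (59.7805, 45) (0, 45)]  |A|=1947.6523
5. canonical 5-gon: [(0, 12.3812) (69.5543, 18.2719) (70.0408, 19.8788) (59.7805, 45) (0, 45)]
6. shoelace: 1947.6523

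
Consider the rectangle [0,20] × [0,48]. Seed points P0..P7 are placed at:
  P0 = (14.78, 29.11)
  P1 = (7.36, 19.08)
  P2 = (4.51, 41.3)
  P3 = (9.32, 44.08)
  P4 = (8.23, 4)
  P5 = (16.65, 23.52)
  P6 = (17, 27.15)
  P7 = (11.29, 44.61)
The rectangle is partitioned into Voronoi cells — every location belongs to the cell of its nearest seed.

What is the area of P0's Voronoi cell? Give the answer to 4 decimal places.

1. box [0,20]×[0,48]: [(0, 0) (20, 0) (20, 48) (0, 48)]
2. ⊥bis P0·P1 via (11.07,24.095): [(0, 32.2844) (20, 17.4888) (20, 48) (0, 48)]  |A|=462.2687
3. ⊥bis P0·P2 via (9.645,35.205): [(3.2897, 29.8507) (20, 17.4888) (20, 43.929)]  |A|=220.9122
4. ⊥bis P0·P3 via (12.05,36.595): [(10.7184, 36.1093) (3.2897, 29.8507) (20, 17.4888) (20, 39.4946)]  |A|=200.3329
5. ⊥bis P0·P4 via (11.505,16.555): [(10.7184, 36.1093) (3.2897, 29.8507) (20, 17.4888) (20, 39.4946)]  |A|=200.3329
6. ⊥bis P0·P5 via (15.715,26.315): [(10.7184, 36.1093) (3.2897, 29.8507) (10.4499, 24.5537) (20, 27.7484) (20, 39.4946)]  |A|=151.3427
7. ⊥bis P0·P6 via (15.89,28.13): [(10.7184, 36.1093) (3.2897, 29.8507) (10.4499, 24.5537) (13.6893, 25.6373) (20, 32.7852) (20, 39.4946)]  |A|=135.4499
8. ⊥bis P0·P7 via (13.035,36.86): [(12.3596, 36.7079) (10.7184, 36.1093) (3.2897, 29.8507) (10.4499, 24.5537) (13.6893, 25.6373) (20, 32.7852) (20, 38.4282)]  |A|=131.3762
9. canonical 7-gon: [(12.3596, 36.7079) (10.7184, 36.1093) (3.2897, 29.8507) (10.4499, 24.5537) (13.6893, 25.6373) (20, 32.7852) (20, 38.4282)]
10. shoelace: 131.3762

Area of P0's cell: 131.3762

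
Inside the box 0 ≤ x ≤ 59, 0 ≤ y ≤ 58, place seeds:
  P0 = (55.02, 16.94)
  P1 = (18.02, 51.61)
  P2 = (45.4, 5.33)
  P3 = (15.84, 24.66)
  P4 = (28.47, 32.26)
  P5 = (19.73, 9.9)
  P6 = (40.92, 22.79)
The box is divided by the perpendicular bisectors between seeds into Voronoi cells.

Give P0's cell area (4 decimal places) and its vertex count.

1. box [0,59]×[0,58]: [(0, 0) (59, 0) (59, 58) (0, 58)]
2. ⊥bis P0·P1 via (36.52,34.275): [(4.4034, 0) (59, 0) (59, 58) (58.751, 58)]  |A|=1590.5234
3. ⊥bis P0·P2 via (50.21,11.135): [(30.2976, 27.6344) (59, 3.8516) (59, 58) (58.751, 58)]  |A|=780.8762
4. ⊥bis P0·P3 via (35.43,20.8): [(38.5019, 36.39) (35.8673, 23.0193) (59, 3.8516) (59, 58) (58.751, 58)]  |A|=737.5612
5. ⊥bis P0·P4 via (41.745,24.6): [(39.2267, 20.2357) (59, 3.8516) (59, 54.5034)]  |A|=500.7763
6. ⊥bis P0·P5 via (37.375,13.42): [(39.2267, 20.2357) (59, 3.8516) (59, 54.5034)]  |A|=500.7763
7. ⊥bis P0·P6 via (47.97,19.865): [(45.8477, 14.7496) (59, 3.8516) (59, 46.4501)]  |A|=280.1349
8. canonical 3-gon: [(45.8477, 14.7496) (59, 3.8516) (59, 46.4501)]
9. shoelace: 280.1349

Area of P0's cell: 280.1349 (3 vertices)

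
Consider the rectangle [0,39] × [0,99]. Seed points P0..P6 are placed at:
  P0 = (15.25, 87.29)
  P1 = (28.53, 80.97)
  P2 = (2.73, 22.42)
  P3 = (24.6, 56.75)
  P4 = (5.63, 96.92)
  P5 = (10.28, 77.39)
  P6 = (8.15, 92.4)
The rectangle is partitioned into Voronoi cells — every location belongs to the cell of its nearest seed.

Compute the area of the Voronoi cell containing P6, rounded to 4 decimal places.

1. box [0,39]×[0,99]: [(0, 0) (39, 0) (39, 99) (0, 99)]
2. ⊥bis P6·P0 via (11.7,89.845): [(0, 73.5886) (18.289, 99) (0, 99)]  |A|=232.3745
3. ⊥bis P6·P1 via (18.34,86.685): [(0, 73.5886) (18.289, 99) (0, 99)]  |A|=232.3745
4. ⊥bis P6·P2 via (5.44,57.41): [(0, 73.5886) (18.289, 99) (0, 99)]  |A|=232.3745
5. ⊥bis P6·P3 via (16.375,74.575): [(0, 73.5886) (18.289, 99) (0, 99)]  |A|=232.3745
6. ⊥bis P6·P4 via (6.89,94.66): [(0, 90.8187) (0, 73.5886) (18.289, 99) (14.6744, 99)]  |A|=172.3462
7. ⊥bis P6·P5 via (9.215,84.895): [(0, 90.8187) (0, 83.5873) (8.0148, 84.7247) (18.289, 99) (14.6744, 99)]  |A|=132.2773
8. canonical 5-gon: [(0, 90.8187) (0, 83.5873) (8.0148, 84.7247) (18.289, 99) (14.6744, 99)]
9. shoelace: 132.2773

Area of P6's cell: 132.2773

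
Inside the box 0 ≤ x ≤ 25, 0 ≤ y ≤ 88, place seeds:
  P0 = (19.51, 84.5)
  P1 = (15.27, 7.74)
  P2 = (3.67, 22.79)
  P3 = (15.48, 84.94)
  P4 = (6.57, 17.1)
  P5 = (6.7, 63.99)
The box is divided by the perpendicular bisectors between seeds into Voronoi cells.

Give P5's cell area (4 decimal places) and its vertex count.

Area of P5's cell: 767.4936 (5 vertices)

1. box [0,25]×[0,88]: [(0, 0) (25, 0) (25, 88) (0, 88)]
2. ⊥bis P5·P0 via (13.105,74.245): [(0, 82.43) (0, 0) (25, 0) (25, 66.8157)]  |A|=1865.5717
3. ⊥bis P5·P1 via (10.985,35.865): [(0, 82.43) (0, 34.1914) (25, 38.0003) (25, 66.8157)]  |A|=963.1762
4. ⊥bis P5·P2 via (5.185,43.39): [(0, 82.43) (0, 43.7713) (25, 41.9327) (25, 66.8157)]  |A|=794.271
5. ⊥bis P5·P3 via (11.09,74.465): [(16.1441, 72.3469) (0, 79.1127) (0, 43.7713) (25, 41.9327) (25, 66.8157)]  |A|=767.4936
6. ⊥bis P5·P4 via (6.635,40.545): [(16.1441, 72.3469) (0, 79.1127) (0, 43.7713) (25, 41.9327) (25, 66.8157)]  |A|=767.4936
7. canonical 5-gon: [(16.1441, 72.3469) (0, 79.1127) (0, 43.7713) (25, 41.9327) (25, 66.8157)]
8. shoelace: 767.4936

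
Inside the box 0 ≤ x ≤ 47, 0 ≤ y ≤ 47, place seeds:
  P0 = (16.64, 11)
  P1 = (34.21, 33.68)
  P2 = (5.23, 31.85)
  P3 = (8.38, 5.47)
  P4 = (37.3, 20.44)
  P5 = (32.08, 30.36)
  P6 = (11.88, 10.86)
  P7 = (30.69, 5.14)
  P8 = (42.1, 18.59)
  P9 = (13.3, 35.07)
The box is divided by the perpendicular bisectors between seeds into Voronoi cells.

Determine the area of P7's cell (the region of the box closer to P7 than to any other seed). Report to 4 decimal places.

1. box [0,47]×[0,47]: [(0, 0) (47, 0) (47, 47) (0, 47)]
2. ⊥bis P7·P0 via (23.665,8.07): [(20.2991, 0) (47, 0) (47, 47) (39.902, 47)]  |A|=794.2731
3. ⊥bis P7·P1 via (32.45,19.41): [(28.5931, 19.8857) (20.2991, 0) (47, 0) (47, 17.6155)]  |A|=427.6054
4. ⊥bis P7·P2 via (17.96,18.495): [(28.5931, 19.8857) (20.2991, 0) (47, 0) (47, 17.6155)]  |A|=427.6054
5. ⊥bis P7·P3 via (19.535,5.305): [(28.5931, 19.8857) (20.2991, 0) (47, 0) (47, 17.6155)]  |A|=427.6054
6. ⊥bis P7·P4 via (33.995,12.79): [(26.9102, 15.8508) (20.2991, 0) (47, 0) (47, 7.1715)]  |A|=283.6519
7. ⊥bis P7·P5 via (31.385,17.75): [(26.9102, 15.8508) (20.2991, 0) (47, 0) (47, 7.1715)]  |A|=283.6519
8. ⊥bis P7·P6 via (21.285,8): [(26.9102, 15.8508) (20.2991, 0) (47, 0) (47, 7.1715)]  |A|=283.6519
9. ⊥bis P7·P8 via (36.395,11.865): [(36.6637, 11.637) (26.9102, 15.8508) (20.2991, 0) (47, 0) (47, 2.8685)]  |A|=261.4133
10. ⊥bis P7·P9 via (21.995,20.105): [(36.6637, 11.637) (26.9102, 15.8508) (20.2991, 0) (47, 0) (47, 2.8685)]  |A|=261.4133
11. canonical 5-gon: [(36.6637, 11.637) (26.9102, 15.8508) (20.2991, 0) (47, 0) (47, 2.8685)]
12. shoelace: 261.4133

Area of P7's cell: 261.4133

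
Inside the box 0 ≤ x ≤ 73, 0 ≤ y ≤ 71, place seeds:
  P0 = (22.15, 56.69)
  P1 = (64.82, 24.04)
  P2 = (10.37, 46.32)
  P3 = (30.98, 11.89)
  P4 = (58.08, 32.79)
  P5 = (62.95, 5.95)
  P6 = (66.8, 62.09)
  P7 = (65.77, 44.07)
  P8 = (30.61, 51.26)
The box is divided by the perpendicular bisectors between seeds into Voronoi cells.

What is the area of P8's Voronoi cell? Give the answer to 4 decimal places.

1. box [0,73]×[0,71]: [(0, 0) (73, 0) (73, 71) (0, 71)]
2. ⊥bis P8·P0 via (26.38,53.975): [(0, 12.8747) (0, 0) (73, 0) (73, 71) (37.3074, 71)]  |A|=4098.7477
3. ⊥bis P8·P1 via (47.715,37.65): [(0, 12.8747) (0, 0) (17.7579, 0) (73, 69.4281) (73, 71) (37.3074, 71)]  |A|=2181.0701
4. ⊥bis P8·P2 via (20.49,48.79): [(21.1958, 45.898) (28.9615, 14.0807) (73, 69.4281) (73, 71) (37.3074, 71)]  |A|=1404.1911
5. ⊥bis P8·P3 via (30.795,31.575): [(21.1958, 45.898) (24.7057, 31.5178) (42.9723, 31.6894) (73, 69.4281) (73, 71) (37.3074, 71)]  |A|=1244.5671
6. ⊥bis P8·P4 via (44.345,42.025): [(21.1958, 45.898) (24.7057, 31.5178) (37.3602, 31.6367) (63.8269, 71) (37.3074, 71)]  |A|=930.9095
7. ⊥bis P8·P5 via (46.78,28.605): [(21.1958, 45.898) (24.7057, 31.5178) (37.3602, 31.6367) (63.8269, 71) (37.3074, 71)]  |A|=930.9095
8. ⊥bis P8·P6 via (48.705,56.675): [(21.1958, 45.898) (24.7057, 31.5178) (37.3602, 31.6367) (50.396, 51.0244) (44.4182, 71) (37.3074, 71)]  |A|=737.0594
9. ⊥bis P8·P7 via (48.19,47.665): [(21.1958, 45.898) (24.7057, 31.5178) (37.3602, 31.6367) (48.2131, 47.7779) (49.4936, 54.0398) (44.4182, 71) (37.3074, 71)]  |A|=732.3036
10. canonical 7-gon: [(21.1958, 45.898) (24.7057, 31.5178) (37.3602, 31.6367) (48.2131, 47.7779) (49.4936, 54.0398) (44.4182, 71) (37.3074, 71)]
11. shoelace: 732.3036

Area of P8's cell: 732.3036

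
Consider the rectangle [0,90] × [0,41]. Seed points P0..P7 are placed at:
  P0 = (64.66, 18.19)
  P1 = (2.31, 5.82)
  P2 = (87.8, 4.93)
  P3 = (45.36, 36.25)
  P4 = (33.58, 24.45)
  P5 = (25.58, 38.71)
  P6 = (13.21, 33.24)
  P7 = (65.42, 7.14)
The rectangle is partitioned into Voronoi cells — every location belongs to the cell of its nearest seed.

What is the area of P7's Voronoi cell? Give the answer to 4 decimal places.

Area of P7's cell: 403.4276

1. box [0,90]×[0,41]: [(0, 0) (90, 0) (90, 41) (0, 41)]
2. ⊥bis P7·P0 via (65.04,12.665): [(0, 8.1917) (0, 0) (90, 0) (90, 14.3817)]  |A|=1015.8015
3. ⊥bis P7·P1 via (33.865,6.48): [(33.7806, 10.515) (34.0005, 0) (90, 0) (90, 14.3817)]  |A|=698.6835
4. ⊥bis P7·P2 via (76.61,6.035): [(77.3483, 13.5115) (33.7806, 10.515) (34.0005, 0) (76.0141, 0)]  |A|=513.2211
5. ⊥bis P7·P3 via (55.39,21.695): [(77.3483, 13.5115) (39.7634, 10.9265) (33.8571, 6.8565) (34.0005, 0) (76.0141, 0)]  |A|=502.2613
6. ⊥bis P7·P4 via (49.5,15.795): [(77.3483, 13.5115) (47.1286, 11.4331) (40.913, 0) (76.0141, 0)]  |A|=403.4276
7. ⊥bis P7·P5 via (45.5,22.925): [(77.3483, 13.5115) (47.1286, 11.4331) (40.913, 0) (76.0141, 0)]  |A|=403.4276
8. ⊥bis P7·P6 via (39.315,20.19): [(77.3483, 13.5115) (47.1286, 11.4331) (40.913, 0) (76.0141, 0)]  |A|=403.4276
9. canonical 4-gon: [(77.3483, 13.5115) (47.1286, 11.4331) (40.913, 0) (76.0141, 0)]
10. shoelace: 403.4276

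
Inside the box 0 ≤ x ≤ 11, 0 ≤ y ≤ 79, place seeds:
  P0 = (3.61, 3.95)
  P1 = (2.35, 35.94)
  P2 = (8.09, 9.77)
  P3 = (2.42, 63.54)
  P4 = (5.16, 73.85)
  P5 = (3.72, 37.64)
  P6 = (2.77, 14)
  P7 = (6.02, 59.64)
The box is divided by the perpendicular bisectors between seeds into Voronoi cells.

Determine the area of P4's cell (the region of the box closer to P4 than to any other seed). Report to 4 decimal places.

1. box [0,11]×[0,79]: [(0, 0) (11, 0) (11, 79) (0, 79)]
2. ⊥bis P4·P0 via (4.385,38.9): [(0, 38.9972) (11, 38.7533) (11, 79) (0, 79)]  |A|=441.372
3. ⊥bis P4·P1 via (3.755,54.895): [(0, 55.1733) (11, 54.358) (11, 79) (0, 79)]  |A|=266.5778
4. ⊥bis P4·P2 via (6.625,41.81): [(0, 55.1733) (11, 54.358) (11, 79) (0, 79)]  |A|=266.5778
5. ⊥bis P4·P3 via (3.79,68.695): [(0, 69.7022) (11, 66.7789) (11, 79) (0, 79)]  |A|=118.354
6. ⊥bis P4·P5 via (4.44,55.745): [(0, 69.7022) (11, 66.7789) (11, 79) (0, 79)]  |A|=118.354
7. ⊥bis P4·P6 via (3.965,43.925): [(0, 69.7022) (11, 66.7789) (11, 79) (0, 79)]  |A|=118.354
8. ⊥bis P4·P7 via (5.59,66.745): [(0, 69.7022) (10.1003, 67.018) (11, 67.0724) (11, 79) (0, 79)]  |A|=118.2219
9. canonical 5-gon: [(0, 69.7022) (10.1003, 67.018) (11, 67.0724) (11, 79) (0, 79)]
10. shoelace: 118.2219

Area of P4's cell: 118.2219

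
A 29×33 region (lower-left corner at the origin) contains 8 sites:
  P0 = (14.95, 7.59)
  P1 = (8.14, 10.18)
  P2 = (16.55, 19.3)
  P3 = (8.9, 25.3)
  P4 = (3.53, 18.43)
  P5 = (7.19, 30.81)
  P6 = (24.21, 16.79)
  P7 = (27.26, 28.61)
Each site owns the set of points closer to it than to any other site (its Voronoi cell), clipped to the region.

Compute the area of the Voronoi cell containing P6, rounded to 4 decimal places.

Area of P6's cell: 137.2159

1. box [0,29]×[0,33]: [(0, 0) (29, 0) (29, 33) (0, 33)]
2. ⊥bis P6·P0 via (19.58,12.19): [(0, 31.8977) (29, 2.7086) (29, 33) (0, 33)]  |A|=455.2092
3. ⊥bis P6·P1 via (16.175,13.485): [(14.6783, 17.1236) (29, 2.7086) (29, 33) (8.148, 33)]  |A|=382.439
4. ⊥bis P6·P2 via (20.38,18.045): [(18.7389, 13.0366) (29, 2.7086) (29, 33) (25.2804, 33)]  |A|=192.5401
5. ⊥bis P6·P3 via (16.555,21.045): [(18.7389, 13.0366) (29, 2.7086) (29, 33) (25.2804, 33)]  |A|=192.5401
6. ⊥bis P6·P4 via (13.87,17.61): [(18.7389, 13.0366) (29, 2.7086) (29, 33) (25.2804, 33)]  |A|=192.5401
7. ⊥bis P6·P5 via (15.7,23.8): [(18.7389, 13.0366) (29, 2.7086) (29, 33) (25.2804, 33)]  |A|=192.5401
8. ⊥bis P6·P7 via (25.735,22.7): [(22.2039, 23.6112) (18.7389, 13.0366) (29, 2.7086) (29, 21.8575)]  |A|=137.2159
9. canonical 4-gon: [(22.2039, 23.6112) (18.7389, 13.0366) (29, 2.7086) (29, 21.8575)]
10. shoelace: 137.2159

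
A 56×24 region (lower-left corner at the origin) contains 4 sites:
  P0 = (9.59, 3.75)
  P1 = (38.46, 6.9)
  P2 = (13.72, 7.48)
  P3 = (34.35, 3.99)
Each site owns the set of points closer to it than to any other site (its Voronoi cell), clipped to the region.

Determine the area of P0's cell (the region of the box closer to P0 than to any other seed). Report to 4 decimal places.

Area of P0's cell: 154.8833

1. box [0,56]×[0,24]: [(0, 0) (56, 0) (56, 24) (0, 24)]
2. ⊥bis P0·P1 via (24.025,5.325): [(0, 0) (24.606, 0) (21.9874, 24) (0, 24)]  |A|=559.1206
3. ⊥bis P0·P2 via (11.655,5.615): [(0, 18.5199) (0, 0) (16.7262, 0)]  |A|=154.8833
4. ⊥bis P0·P3 via (21.97,3.87): [(0, 18.5199) (0, 0) (16.7262, 0)]  |A|=154.8833
5. canonical 3-gon: [(0, 18.5199) (0, 0) (16.7262, 0)]
6. shoelace: 154.8833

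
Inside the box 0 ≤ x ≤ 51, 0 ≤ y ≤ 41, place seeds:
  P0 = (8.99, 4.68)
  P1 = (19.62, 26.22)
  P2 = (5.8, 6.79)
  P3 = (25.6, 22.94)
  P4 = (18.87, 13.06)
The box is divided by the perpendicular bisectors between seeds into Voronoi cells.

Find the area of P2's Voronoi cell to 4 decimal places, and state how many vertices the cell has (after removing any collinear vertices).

Area of P2's cell: 187.7607 (5 vertices)

1. box [0,51]×[0,41]: [(0, 0) (51, 0) (51, 41) (0, 41)]
2. ⊥bis P2·P0 via (7.395,5.735): [(0, 0) (3.6016, 0) (30.7208, 41) (0, 41)]  |A|=703.6088
3. ⊥bis P2·P1 via (12.71,16.505): [(0, 25.5453) (0, 0) (3.6016, 0) (13.94, 15.6301)]  |A|=206.1979
4. ⊥bis P2·P3 via (15.7,14.865): [(0, 25.5453) (0, 0) (3.6016, 0) (13.94, 15.6301)]  |A|=206.1979
5. ⊥bis P2·P4 via (12.335,9.925): [(7.3492, 20.3179) (0, 25.5453) (0, 0) (3.6016, 0) (11.4234, 11.8253)]  |A|=187.7607
6. canonical 5-gon: [(7.3492, 20.3179) (0, 25.5453) (0, 0) (3.6016, 0) (11.4234, 11.8253)]
7. shoelace: 187.7607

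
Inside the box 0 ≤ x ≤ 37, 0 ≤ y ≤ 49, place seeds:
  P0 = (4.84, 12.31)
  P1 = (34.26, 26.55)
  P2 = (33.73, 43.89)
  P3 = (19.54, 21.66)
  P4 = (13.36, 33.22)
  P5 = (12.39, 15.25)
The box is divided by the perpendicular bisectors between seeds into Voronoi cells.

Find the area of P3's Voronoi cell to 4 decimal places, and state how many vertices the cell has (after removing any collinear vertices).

1. box [0,37]×[0,49]: [(0, 0) (37, 0) (37, 49) (0, 49)]
2. ⊥bis P3·P0 via (12.19,16.985): [(0, 36.15) (22.9934, 0) (37, 0) (37, 49) (0, 49)]  |A|=1397.3943
3. ⊥bis P3·P1 via (26.9,24.105): [(0, 36.15) (22.9934, 0) (34.9077, 0) (18.6299, 49) (0, 49)]  |A|=896.0645
4. ⊥bis P3·P2 via (26.635,32.775): [(0, 36.15) (22.9934, 0) (34.9077, 0) (23.316, 34.8936) (1.217, 49) (0, 49)]  |A|=773.248
5. ⊥bis P3·P4 via (16.45,27.44): [(8.3085, 23.0875) (22.9934, 0) (34.9077, 0) (24.3832, 31.6811)]  |A|=437.3905
6. ⊥bis P3·P5 via (15.965,18.455): [(10.6768, 24.3537) (32.51, 0) (34.9077, 0) (24.3832, 31.6811)]  |A|=284.8722
7. canonical 4-gon: [(10.6768, 24.3537) (32.51, 0) (34.9077, 0) (24.3832, 31.6811)]
8. shoelace: 284.8722

Area of P3's cell: 284.8722 (4 vertices)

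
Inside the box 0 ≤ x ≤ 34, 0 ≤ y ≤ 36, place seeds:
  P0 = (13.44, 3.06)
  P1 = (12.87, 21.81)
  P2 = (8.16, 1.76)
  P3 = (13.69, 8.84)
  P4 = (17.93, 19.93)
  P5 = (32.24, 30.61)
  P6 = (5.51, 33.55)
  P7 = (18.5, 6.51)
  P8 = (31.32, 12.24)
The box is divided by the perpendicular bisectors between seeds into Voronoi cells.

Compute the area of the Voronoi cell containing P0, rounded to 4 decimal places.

1. box [0,34]×[0,36]: [(0, 0) (34, 0) (34, 36) (0, 36)]
2. ⊥bis P0·P1 via (13.155,12.435): [(0, 12.0351) (0, 0) (34, 0) (34, 13.0687)]  |A|=426.7642
3. ⊥bis P0·P2 via (10.8,2.41): [(8.3676, 12.2895) (11.3934, 0) (34, 0) (34, 13.0687)]  |A|=306.4029
4. ⊥bis P0·P3 via (13.565,5.95): [(9.8893, 6.109) (11.3934, 0) (34, 0) (34, 5.0661)]  |A|=130.1259
5. ⊥bis P0·P4 via (15.685,11.495): [(9.8893, 6.109) (11.3934, 0) (34, 0) (34, 5.0661)]  |A|=130.1259
6. ⊥bis P0·P5 via (22.84,16.835): [(9.8893, 6.109) (11.3934, 0) (34, 0) (34, 5.0661)]  |A|=130.1259
7. ⊥bis P0·P6 via (9.475,18.305): [(9.8893, 6.109) (11.3934, 0) (34, 0) (34, 5.0661)]  |A|=130.1259
8. ⊥bis P0·P7 via (15.97,4.785): [(15.2246, 5.8782) (9.8893, 6.109) (11.3934, 0) (19.2325, 0)]  |A|=39.1633
9. ⊥bis P0·P8 via (22.38,7.65): [(15.2246, 5.8782) (9.8893, 6.109) (11.3934, 0) (19.2325, 0)]  |A|=39.1633
10. canonical 4-gon: [(15.2246, 5.8782) (9.8893, 6.109) (11.3934, 0) (19.2325, 0)]
11. shoelace: 39.1633

Area of P0's cell: 39.1633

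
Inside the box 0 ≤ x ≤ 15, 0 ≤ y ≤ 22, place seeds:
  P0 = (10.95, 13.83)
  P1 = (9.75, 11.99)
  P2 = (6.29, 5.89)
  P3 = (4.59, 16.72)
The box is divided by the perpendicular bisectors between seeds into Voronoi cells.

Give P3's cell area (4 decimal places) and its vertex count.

1. box [0,15]×[0,22]: [(0, 0) (15, 0) (15, 22) (0, 22)]
2. ⊥bis P3·P0 via (7.77,15.275): [(0, 0) (0.829, 0) (10.8259, 22) (0, 22)]  |A|=128.2034
3. ⊥bis P3·P1 via (7.17,14.355): [(0, 6.5332) (7.5308, 14.7486) (10.8259, 22) (0, 22)]  |A|=97.4901
4. ⊥bis P3·P2 via (5.44,11.305): [(0, 10.4511) (4.195, 11.1096) (7.5308, 14.7486) (10.8259, 22) (0, 22)]  |A|=89.2722
5. canonical 5-gon: [(0, 10.4511) (4.195, 11.1096) (7.5308, 14.7486) (10.8259, 22) (0, 22)]
6. shoelace: 89.2722

Area of P3's cell: 89.2722 (5 vertices)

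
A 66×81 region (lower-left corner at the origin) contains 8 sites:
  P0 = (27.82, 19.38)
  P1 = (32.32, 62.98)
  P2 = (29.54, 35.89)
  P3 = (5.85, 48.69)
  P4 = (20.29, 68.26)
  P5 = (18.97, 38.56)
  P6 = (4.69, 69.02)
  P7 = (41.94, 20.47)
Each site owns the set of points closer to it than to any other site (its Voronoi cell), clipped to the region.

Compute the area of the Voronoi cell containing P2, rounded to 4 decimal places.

Area of P2's cell: 479.6069

1. box [0,66]×[0,81]: [(0, 0) (66, 0) (66, 81) (0, 81)]
2. ⊥bis P2·P0 via (28.68,27.635): [(0, 30.6229) (66, 23.747) (66, 81) (0, 81)]  |A|=3551.7936
3. ⊥bis P2·P1 via (30.93,49.435): [(0, 52.6091) (0, 30.6229) (66, 23.747) (66, 45.8361)]  |A|=1454.4835
4. ⊥bis P2·P3 via (17.695,42.29): [(22.048, 50.3465) (10.7841, 29.4994) (66, 23.747) (66, 45.8361)]  |A|=1093.3718
5. ⊥bis P2·P4 via (24.915,52.075): [(22.048, 50.3465) (10.7841, 29.4994) (66, 23.747) (66, 45.8361)]  |A|=1093.3718
6. ⊥bis P2·P5 via (24.255,37.225): [(27.43, 49.7942) (22.0081, 28.3301) (66, 23.747) (66, 45.8361)]  |A|=910.5349
7. ⊥bis P2·P6 via (17.115,52.455): [(27.43, 49.7942) (22.0081, 28.3301) (66, 23.747) (66, 45.8361)]  |A|=910.5349
8. ⊥bis P2·P7 via (35.74,28.18): [(58.636, 46.5918) (27.43, 49.7942) (22.0081, 28.3301) (34.3303, 27.0464)]  |A|=479.6069
9. canonical 4-gon: [(58.636, 46.5918) (27.43, 49.7942) (22.0081, 28.3301) (34.3303, 27.0464)]
10. shoelace: 479.6069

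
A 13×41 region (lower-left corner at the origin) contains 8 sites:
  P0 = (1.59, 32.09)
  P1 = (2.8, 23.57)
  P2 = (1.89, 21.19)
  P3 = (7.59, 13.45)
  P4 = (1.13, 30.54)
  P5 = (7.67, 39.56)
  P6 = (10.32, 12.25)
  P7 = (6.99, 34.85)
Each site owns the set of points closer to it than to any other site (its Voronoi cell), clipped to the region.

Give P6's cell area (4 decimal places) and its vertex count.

1. box [0,13]×[0,41]: [(0, 0) (13, 0) (13, 41) (0, 41)]
2. ⊥bis P6·P0 via (5.955,22.17): [(0, 19.5497) (0, 0) (13, 0) (13, 25.2699)]  |A|=291.3275
3. ⊥bis P6·P1 via (6.56,17.91): [(0, 13.5521) (0, 0) (13, 0) (13, 22.1882)]  |A|=232.3118
4. ⊥bis P6·P2 via (6.105,16.72): [(9.2909, 19.7242) (0, 10.9633) (0, 0) (13, 0) (13, 22.1882)]  |A|=220.2854
5. ⊥bis P6·P3 via (8.955,12.85): [(3.3066, 0) (13, 0) (13, 22.0524)]  |A|=106.8807
6. ⊥bis P6·P4 via (5.725,21.395): [(3.3066, 0) (13, 0) (13, 22.0524)]  |A|=106.8807
7. ⊥bis P6·P5 via (8.995,25.905): [(3.3066, 0) (13, 0) (13, 22.0524)]  |A|=106.8807
8. ⊥bis P6·P7 via (8.655,23.55): [(3.3066, 0) (13, 0) (13, 22.0524)]  |A|=106.8807
9. canonical 3-gon: [(3.3066, 0) (13, 0) (13, 22.0524)]
10. shoelace: 106.8807

Area of P6's cell: 106.8807 (3 vertices)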